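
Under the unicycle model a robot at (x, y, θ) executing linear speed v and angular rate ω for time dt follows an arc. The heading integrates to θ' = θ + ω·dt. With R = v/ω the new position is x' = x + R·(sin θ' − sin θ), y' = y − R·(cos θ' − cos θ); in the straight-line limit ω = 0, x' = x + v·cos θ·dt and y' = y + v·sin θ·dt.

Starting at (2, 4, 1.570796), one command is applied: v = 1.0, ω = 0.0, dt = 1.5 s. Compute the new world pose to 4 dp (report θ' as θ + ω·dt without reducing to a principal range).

θ' = 1.5708 + 0.0·1.5 = 1.5708
ω = 0 → straight: x' = 2 + 1.0·cos(1.5708)·1.5 = 2.0000
y' = 4 + 1.0·sin(1.5708)·1.5 = 5.5000

(2.0000, 5.5000, 1.5708)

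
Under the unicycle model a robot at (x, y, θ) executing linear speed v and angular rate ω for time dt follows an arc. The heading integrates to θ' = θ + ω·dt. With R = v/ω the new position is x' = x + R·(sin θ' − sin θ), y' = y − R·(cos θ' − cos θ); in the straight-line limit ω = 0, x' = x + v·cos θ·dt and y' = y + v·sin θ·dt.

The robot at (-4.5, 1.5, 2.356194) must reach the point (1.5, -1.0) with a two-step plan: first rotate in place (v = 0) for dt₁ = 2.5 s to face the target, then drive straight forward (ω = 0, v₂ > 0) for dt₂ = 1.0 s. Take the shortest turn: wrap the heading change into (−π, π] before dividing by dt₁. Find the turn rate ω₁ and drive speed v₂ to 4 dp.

ω₁ = -1.1004, v₂ = 6.5000

heading to target = atan2(-1−1.5, 1.5−-4.5) = -0.3948
Δθ = wrap(-0.3948 − 2.3562) = -2.7510; ω₁ = Δθ/dt₁ = -1.1004
distance = √((1.5−-4.5)² + (-1−1.5)²) = 6.5000; v₂ = distance/dt₂ = 6.5000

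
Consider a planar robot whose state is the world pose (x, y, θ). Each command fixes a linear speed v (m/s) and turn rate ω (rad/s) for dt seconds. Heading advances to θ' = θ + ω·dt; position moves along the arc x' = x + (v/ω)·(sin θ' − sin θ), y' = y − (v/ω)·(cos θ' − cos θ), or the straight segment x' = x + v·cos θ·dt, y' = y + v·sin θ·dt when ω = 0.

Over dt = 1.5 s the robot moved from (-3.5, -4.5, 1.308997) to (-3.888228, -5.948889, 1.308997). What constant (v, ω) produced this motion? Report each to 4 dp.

Δθ = 1.308997 − 1.308997 = 0.000000
ω = Δθ/dt = 0.000000/1.5 = 0.0000
ω = 0 → v = (Δx·cos θ + Δy·sin θ)/dt = -1.0000

v = -1.0000, ω = 0.0000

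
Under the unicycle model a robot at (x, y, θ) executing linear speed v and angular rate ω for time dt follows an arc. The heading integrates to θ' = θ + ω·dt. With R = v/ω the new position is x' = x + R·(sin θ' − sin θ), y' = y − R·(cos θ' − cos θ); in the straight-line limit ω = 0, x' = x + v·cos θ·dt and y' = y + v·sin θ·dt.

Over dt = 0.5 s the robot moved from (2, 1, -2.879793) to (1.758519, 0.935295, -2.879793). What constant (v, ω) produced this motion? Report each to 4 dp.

Δθ = -2.879793 − -2.879793 = 0.000000
ω = Δθ/dt = 0.000000/0.5 = 0.0000
ω = 0 → v = (Δx·cos θ + Δy·sin θ)/dt = 0.5000

v = 0.5000, ω = 0.0000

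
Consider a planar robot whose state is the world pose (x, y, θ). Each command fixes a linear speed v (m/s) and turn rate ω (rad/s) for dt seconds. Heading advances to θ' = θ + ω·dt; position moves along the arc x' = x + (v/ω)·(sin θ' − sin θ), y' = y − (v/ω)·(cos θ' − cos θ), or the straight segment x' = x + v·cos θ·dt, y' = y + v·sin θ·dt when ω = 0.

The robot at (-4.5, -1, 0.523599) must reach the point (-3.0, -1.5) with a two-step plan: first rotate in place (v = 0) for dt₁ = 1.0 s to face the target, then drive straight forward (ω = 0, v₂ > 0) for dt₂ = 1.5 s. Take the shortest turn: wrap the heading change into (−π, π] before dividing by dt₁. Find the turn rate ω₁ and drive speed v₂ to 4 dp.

ω₁ = -0.8453, v₂ = 1.0541

heading to target = atan2(-1.5−-1, -3−-4.5) = -0.3218
Δθ = wrap(-0.3218 − 0.5236) = -0.8453; ω₁ = Δθ/dt₁ = -0.8453
distance = √((-3−-4.5)² + (-1.5−-1)²) = 1.5811; v₂ = distance/dt₂ = 1.0541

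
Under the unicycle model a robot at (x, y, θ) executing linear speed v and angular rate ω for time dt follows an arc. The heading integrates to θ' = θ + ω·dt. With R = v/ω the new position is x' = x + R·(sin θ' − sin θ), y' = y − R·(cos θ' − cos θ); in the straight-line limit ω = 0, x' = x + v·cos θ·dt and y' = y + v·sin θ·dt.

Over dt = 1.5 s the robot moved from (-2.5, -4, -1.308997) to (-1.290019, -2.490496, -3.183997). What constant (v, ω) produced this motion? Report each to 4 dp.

Δθ = -3.183997 − -1.308997 = -1.875000
ω = Δθ/dt = -1.875000/1.5 = -1.2500
R = −Δy/(cos θ' − cos θ) = 1.2000
v = R·ω = 1.2000·-1.2500 = -1.5000

v = -1.5000, ω = -1.2500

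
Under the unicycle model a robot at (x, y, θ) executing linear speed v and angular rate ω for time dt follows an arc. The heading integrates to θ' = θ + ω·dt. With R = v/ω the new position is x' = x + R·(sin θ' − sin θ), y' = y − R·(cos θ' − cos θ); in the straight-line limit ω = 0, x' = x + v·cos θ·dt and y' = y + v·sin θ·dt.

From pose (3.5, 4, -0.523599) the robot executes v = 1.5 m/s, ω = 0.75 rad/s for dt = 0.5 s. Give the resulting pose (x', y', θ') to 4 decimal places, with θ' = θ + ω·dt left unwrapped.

(4.2039, 3.7541, -0.1486)

θ' = -0.5236 + 0.75·0.5 = -0.1486
R = v/ω = 1.5/0.75 = 2.0000
x' = 3.5 + 2.0000·(sin -0.1486 − sin -0.5236) = 4.2039
y' = 4 − 2.0000·(cos -0.1486 − cos -0.5236) = 3.7541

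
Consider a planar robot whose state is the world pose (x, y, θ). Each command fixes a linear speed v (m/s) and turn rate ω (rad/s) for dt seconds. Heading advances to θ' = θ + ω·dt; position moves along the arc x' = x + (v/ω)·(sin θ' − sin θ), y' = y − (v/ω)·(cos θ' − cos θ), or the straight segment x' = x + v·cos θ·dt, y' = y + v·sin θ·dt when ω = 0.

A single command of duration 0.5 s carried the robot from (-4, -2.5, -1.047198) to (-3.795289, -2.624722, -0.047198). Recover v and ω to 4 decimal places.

Δθ = -0.047198 − -1.047198 = 1.000000
ω = Δθ/dt = 1.000000/0.5 = 2.0000
R = Δx/(sin θ' − sin θ) = 0.2500
v = R·ω = 0.2500·2.0000 = 0.5000

v = 0.5000, ω = 2.0000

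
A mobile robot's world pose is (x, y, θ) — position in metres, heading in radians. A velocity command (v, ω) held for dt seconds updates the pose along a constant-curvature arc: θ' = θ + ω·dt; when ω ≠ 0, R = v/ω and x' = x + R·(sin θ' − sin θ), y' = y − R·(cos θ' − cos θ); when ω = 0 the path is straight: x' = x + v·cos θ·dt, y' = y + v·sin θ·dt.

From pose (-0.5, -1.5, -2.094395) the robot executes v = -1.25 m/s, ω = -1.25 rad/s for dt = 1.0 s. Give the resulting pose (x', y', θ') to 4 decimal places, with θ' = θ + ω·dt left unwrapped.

θ' = -2.0944 + -1.25·1.0 = -3.3444
R = v/ω = -1.25/-1.25 = 1.0000
x' = -0.5 + 1.0000·(sin -3.3444 − sin -2.0944) = 0.5674
y' = -1.5 − 1.0000·(cos -3.3444 − cos -2.0944) = -1.0205

(0.5674, -1.0205, -3.3444)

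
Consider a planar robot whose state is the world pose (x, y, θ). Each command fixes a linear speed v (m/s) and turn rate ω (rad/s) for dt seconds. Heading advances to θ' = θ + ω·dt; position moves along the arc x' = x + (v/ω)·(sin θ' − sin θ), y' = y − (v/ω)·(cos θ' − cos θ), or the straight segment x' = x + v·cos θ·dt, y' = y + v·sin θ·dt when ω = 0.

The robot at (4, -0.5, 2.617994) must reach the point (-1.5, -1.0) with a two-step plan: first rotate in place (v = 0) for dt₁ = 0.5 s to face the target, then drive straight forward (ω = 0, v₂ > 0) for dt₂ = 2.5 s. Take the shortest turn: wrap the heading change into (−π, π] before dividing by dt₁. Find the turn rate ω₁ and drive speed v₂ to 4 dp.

heading to target = atan2(-1−-0.5, -1.5−4) = -3.0509
Δθ = wrap(-3.0509 − 2.6180) = 0.6143; ω₁ = Δθ/dt₁ = 1.2285
distance = √((-1.5−4)² + (-1−-0.5)²) = 5.5227; v₂ = distance/dt₂ = 2.2091

ω₁ = 1.2285, v₂ = 2.2091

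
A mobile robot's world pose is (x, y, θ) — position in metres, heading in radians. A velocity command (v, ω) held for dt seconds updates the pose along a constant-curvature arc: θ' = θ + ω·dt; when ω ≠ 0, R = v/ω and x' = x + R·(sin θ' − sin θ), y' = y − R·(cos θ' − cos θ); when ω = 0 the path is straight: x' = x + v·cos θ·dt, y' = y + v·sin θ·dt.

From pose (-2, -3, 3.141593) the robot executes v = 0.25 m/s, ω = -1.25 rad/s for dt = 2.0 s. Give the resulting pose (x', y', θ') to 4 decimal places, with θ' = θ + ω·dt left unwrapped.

(-2.1197, -2.6398, 0.6416)

θ' = 3.1416 + -1.25·2.0 = 0.6416
R = v/ω = 0.25/-1.25 = -0.2000
x' = -2 + -0.2000·(sin 0.6416 − sin 3.1416) = -2.1197
y' = -3 − -0.2000·(cos 0.6416 − cos 3.1416) = -2.6398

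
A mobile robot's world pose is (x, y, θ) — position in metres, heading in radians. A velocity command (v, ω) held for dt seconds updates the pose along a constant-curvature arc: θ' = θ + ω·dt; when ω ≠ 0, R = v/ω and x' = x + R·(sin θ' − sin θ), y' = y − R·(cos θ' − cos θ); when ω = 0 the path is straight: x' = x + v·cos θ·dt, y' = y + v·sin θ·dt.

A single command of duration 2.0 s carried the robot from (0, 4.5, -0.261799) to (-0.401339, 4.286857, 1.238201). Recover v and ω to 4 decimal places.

v = -0.2500, ω = 0.7500

Δθ = 1.238201 − -0.261799 = 1.500000
ω = Δθ/dt = 1.500000/2.0 = 0.7500
R = Δx/(sin θ' − sin θ) = -0.3333
v = R·ω = -0.3333·0.7500 = -0.2500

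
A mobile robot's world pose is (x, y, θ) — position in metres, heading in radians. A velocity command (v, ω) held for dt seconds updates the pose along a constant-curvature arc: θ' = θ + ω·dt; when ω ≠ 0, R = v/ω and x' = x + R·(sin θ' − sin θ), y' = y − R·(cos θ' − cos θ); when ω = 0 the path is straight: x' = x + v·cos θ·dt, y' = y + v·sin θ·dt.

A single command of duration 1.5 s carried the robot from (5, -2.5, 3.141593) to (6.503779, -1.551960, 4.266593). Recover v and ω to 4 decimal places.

Δθ = 4.266593 − 3.141593 = 1.125000
ω = Δθ/dt = 1.125000/1.5 = 0.7500
R = Δx/(sin θ' − sin θ) = -1.6667
v = R·ω = -1.6667·0.7500 = -1.2500

v = -1.2500, ω = 0.7500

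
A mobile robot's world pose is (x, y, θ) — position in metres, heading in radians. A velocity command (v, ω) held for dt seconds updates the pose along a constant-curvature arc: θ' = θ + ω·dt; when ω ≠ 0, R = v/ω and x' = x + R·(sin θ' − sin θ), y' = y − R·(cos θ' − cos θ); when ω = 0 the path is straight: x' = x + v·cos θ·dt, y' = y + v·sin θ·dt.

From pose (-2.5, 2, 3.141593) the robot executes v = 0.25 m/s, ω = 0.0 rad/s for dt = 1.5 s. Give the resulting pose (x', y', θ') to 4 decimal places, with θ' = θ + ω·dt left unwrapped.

θ' = 3.1416 + 0.0·1.5 = 3.1416
ω = 0 → straight: x' = -2.5 + 0.25·cos(3.1416)·1.5 = -2.8750
y' = 2 + 0.25·sin(3.1416)·1.5 = 2.0000

(-2.8750, 2.0000, 3.1416)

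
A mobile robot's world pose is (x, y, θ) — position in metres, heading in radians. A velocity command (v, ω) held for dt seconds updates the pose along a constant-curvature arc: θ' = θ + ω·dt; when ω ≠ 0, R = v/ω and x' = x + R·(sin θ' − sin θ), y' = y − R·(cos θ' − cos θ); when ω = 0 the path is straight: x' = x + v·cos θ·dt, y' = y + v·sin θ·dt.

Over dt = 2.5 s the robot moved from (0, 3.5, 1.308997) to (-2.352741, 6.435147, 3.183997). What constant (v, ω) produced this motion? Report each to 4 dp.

Δθ = 3.183997 − 1.308997 = 1.875000
ω = Δθ/dt = 1.875000/2.5 = 0.7500
R = −Δy/(cos θ' − cos θ) = 2.3333
v = R·ω = 2.3333·0.7500 = 1.7500

v = 1.7500, ω = 0.7500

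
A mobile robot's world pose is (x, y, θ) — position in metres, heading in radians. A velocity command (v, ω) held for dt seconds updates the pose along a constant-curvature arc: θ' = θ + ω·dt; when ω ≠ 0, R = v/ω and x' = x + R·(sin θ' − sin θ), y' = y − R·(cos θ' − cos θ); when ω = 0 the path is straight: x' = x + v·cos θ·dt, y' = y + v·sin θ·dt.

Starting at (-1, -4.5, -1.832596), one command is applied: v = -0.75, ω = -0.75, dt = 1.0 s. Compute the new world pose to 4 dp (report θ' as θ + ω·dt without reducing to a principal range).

θ' = -1.8326 + -0.75·1.0 = -2.5826
R = v/ω = -0.75/-0.75 = 1.0000
x' = -1 + 1.0000·(sin -2.5826 − sin -1.8326) = -0.5644
y' = -4.5 − 1.0000·(cos -2.5826 − cos -1.8326) = -3.9110

(-0.5644, -3.9110, -2.5826)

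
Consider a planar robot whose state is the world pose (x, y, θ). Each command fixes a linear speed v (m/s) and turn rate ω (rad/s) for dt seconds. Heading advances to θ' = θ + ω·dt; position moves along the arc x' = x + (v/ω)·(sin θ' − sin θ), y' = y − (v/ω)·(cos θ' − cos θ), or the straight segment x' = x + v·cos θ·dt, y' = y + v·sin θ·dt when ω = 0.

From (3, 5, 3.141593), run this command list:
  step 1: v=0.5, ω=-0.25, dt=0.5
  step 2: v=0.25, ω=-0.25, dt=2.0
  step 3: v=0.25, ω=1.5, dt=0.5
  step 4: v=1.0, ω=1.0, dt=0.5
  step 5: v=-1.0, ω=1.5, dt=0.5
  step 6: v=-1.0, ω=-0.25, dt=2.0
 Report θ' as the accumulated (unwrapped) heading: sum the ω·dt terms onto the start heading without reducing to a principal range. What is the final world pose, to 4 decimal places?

(2.8288, 7.2426, 4.0166)

step 1: θ'=3.0166 (R=-2.0000) → pose (2.7507, 5.0156, 3.0166)
step 2: θ'=2.5166 (R=-1.0000) → pose (2.2902, 5.1968, 2.5166)
step 3: θ'=3.2666 (R=0.1667) → pose (2.1719, 5.2270, 3.2666)
step 4: θ'=3.7666 (R=1.0000) → pose (1.7115, 5.0458, 3.7666)
step 5: θ'=4.5166 (R=-0.6667) → pose (1.9754, 5.4568, 4.5166)
step 6: θ'=4.0166 (R=4.0000) → pose (2.8288, 7.2426, 4.0166)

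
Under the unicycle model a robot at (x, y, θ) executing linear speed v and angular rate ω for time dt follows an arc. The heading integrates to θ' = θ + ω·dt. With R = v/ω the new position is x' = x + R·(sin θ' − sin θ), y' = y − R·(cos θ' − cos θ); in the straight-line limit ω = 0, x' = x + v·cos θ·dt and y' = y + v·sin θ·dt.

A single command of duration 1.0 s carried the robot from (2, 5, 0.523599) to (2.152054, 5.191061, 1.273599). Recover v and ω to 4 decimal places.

v = 0.2500, ω = 0.7500

Δθ = 1.273599 − 0.523599 = 0.750000
ω = Δθ/dt = 0.750000/1.0 = 0.7500
R = −Δy/(cos θ' − cos θ) = 0.3333
v = R·ω = 0.3333·0.7500 = 0.2500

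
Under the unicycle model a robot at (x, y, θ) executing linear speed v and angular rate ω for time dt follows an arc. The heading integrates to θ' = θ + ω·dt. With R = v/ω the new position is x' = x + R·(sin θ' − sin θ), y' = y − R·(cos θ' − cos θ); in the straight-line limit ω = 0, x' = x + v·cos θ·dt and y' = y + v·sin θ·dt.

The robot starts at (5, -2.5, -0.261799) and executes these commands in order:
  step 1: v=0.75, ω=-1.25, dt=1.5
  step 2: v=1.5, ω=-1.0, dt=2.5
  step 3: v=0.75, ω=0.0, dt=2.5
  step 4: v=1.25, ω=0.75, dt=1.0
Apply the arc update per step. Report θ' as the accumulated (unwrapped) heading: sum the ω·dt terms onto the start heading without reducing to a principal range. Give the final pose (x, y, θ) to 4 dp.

step 1: θ'=-2.1368 (R=-0.6000) → pose (5.3511, -3.4013, -2.1368)
step 2: θ'=-4.6368 (R=-1.5000) → pose (2.5893, -2.7102, -4.6368)
step 3: θ'=-4.6368 (straight) → pose (2.4477, -0.8406, -4.6368)
step 4: θ'=-3.8868 (R=1.6667) → pose (1.9160, 0.2585, -3.8868)

(1.9160, 0.2585, -3.8868)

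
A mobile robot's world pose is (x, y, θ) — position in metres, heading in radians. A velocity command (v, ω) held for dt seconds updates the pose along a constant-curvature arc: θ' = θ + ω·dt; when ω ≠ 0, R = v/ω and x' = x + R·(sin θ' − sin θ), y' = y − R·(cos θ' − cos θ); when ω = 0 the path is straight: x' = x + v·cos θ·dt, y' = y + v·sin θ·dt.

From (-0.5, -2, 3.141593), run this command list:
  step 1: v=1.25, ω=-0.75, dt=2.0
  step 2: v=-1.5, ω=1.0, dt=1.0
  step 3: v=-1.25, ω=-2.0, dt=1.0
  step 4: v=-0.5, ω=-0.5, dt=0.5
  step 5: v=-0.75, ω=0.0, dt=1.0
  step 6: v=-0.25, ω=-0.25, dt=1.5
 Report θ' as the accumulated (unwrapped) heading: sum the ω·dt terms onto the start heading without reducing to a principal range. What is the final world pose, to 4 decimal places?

step 1: θ'=1.6416 (R=-1.6667) → pose (-2.1625, -0.4512, 1.6416)
step 2: θ'=2.6416 (R=-1.5000) → pose (-1.3854, -1.6615, 2.6416)
step 3: θ'=0.6416 (R=0.6250) → pose (-1.3110, -2.7107, 0.6416)
step 4: θ'=0.3916 (R=1.0000) → pose (-1.5278, -2.8339, 0.3916)
step 5: θ'=0.3916 (straight) → pose (-2.2210, -3.1201, 0.3916)
step 6: θ'=0.0166 (R=1.0000) → pose (-2.5861, -3.1957, 0.0166)

(-2.5861, -3.1957, 0.0166)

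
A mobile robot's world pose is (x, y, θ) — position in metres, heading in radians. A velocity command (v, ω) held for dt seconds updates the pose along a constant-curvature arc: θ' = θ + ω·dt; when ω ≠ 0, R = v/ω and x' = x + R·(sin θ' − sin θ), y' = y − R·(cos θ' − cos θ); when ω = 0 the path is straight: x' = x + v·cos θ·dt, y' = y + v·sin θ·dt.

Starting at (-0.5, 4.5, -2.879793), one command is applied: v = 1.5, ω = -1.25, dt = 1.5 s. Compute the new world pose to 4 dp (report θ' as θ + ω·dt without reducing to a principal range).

(-2.0095, 5.7100, -4.7548)

θ' = -2.8798 + -1.25·1.5 = -4.7548
R = v/ω = 1.5/-1.25 = -1.2000
x' = -0.5 + -1.2000·(sin -4.7548 − sin -2.8798) = -2.0095
y' = 4.5 − -1.2000·(cos -4.7548 − cos -2.8798) = 5.7100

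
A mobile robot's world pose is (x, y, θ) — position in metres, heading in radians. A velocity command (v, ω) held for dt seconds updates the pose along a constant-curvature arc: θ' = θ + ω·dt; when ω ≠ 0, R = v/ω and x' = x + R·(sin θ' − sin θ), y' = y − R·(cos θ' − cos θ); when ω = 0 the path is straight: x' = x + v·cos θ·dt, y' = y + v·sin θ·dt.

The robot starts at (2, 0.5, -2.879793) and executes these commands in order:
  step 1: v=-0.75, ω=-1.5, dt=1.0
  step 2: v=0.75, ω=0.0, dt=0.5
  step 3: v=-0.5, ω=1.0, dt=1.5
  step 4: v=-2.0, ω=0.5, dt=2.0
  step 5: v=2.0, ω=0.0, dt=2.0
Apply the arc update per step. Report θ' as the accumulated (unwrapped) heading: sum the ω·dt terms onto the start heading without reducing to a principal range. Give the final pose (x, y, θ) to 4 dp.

(4.6404, -0.9482, -1.8798)

step 1: θ'=-4.3798 (R=0.5000) → pose (2.6020, 0.1803, -4.3798)
step 2: θ'=-4.3798 (straight) → pose (2.4796, 0.5347, -4.3798)
step 3: θ'=-2.8798 (R=-0.5000) → pose (3.0816, 0.2150, -2.8798)
step 4: θ'=-1.8798 (R=-4.0000) → pose (5.8569, 2.8623, -1.8798)
step 5: θ'=-1.8798 (straight) → pose (4.6404, -0.9482, -1.8798)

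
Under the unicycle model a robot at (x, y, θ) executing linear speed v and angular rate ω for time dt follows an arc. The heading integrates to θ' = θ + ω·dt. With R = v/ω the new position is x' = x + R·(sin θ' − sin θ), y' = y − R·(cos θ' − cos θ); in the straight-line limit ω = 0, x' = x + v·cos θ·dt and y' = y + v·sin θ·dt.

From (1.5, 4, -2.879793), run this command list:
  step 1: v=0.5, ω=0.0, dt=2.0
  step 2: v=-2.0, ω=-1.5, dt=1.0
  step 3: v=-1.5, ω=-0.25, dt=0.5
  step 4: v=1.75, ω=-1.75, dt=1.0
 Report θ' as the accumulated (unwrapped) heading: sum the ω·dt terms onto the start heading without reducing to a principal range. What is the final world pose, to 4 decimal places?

(3.2896, 3.3720, -6.2548)

step 1: θ'=-2.8798 (straight) → pose (0.5341, 3.7412, -2.8798)
step 2: θ'=-4.3798 (R=1.3333) → pose (2.1394, 2.8886, -4.3798)
step 3: θ'=-4.5048 (R=6.0000) → pose (2.3394, 2.1663, -4.5048)
step 4: θ'=-6.2548 (R=-1.0000) → pose (3.2896, 3.3720, -6.2548)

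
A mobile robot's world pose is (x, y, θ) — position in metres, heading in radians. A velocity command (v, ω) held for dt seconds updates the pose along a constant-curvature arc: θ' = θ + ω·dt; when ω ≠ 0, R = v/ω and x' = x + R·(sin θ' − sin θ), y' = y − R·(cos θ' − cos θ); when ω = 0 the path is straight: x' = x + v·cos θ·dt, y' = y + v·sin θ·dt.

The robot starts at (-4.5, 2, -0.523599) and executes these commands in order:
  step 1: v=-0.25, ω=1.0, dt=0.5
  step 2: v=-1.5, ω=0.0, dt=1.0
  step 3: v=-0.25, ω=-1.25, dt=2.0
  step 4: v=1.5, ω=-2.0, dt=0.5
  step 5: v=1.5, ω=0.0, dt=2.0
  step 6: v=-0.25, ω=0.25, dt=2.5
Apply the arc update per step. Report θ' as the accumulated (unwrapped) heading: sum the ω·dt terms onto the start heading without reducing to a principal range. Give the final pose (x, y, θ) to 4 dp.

step 1: θ'=-0.0236 (R=-0.2500) → pose (-4.6191, 2.0334, -0.0236)
step 2: θ'=-0.0236 (straight) → pose (-6.1187, 2.0688, -0.0236)
step 3: θ'=-2.5236 (R=0.2000) → pose (-6.2298, 2.4318, -2.5236)
step 4: θ'=-3.5236 (R=-0.7500) → pose (-6.9440, 2.3471, -3.5236)
step 5: θ'=-3.5236 (straight) → pose (-9.7277, 3.4655, -3.5236)
step 6: θ'=-2.8986 (R=-1.0000) → pose (-9.1143, 3.4228, -2.8986)

(-9.1143, 3.4228, -2.8986)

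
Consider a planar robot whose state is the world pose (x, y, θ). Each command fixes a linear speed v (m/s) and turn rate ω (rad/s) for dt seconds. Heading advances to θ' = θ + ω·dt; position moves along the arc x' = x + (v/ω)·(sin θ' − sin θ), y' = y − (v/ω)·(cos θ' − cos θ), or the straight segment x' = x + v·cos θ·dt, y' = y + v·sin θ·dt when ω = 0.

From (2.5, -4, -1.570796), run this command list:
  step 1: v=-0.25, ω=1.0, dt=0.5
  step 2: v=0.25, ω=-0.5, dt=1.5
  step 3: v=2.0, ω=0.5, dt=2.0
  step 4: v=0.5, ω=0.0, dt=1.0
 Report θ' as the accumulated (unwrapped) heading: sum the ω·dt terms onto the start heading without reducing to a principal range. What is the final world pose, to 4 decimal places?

step 1: θ'=-1.0708 (R=-0.2500) → pose (2.4694, -3.8801, -1.0708)
step 2: θ'=-1.8208 (R=-0.5000) → pose (2.5151, -4.2436, -1.8208)
step 3: θ'=-0.8208 (R=4.0000) → pose (3.4640, -7.9597, -0.8208)
step 4: θ'=-0.8208 (straight) → pose (3.8048, -8.3256, -0.8208)

(3.8048, -8.3256, -0.8208)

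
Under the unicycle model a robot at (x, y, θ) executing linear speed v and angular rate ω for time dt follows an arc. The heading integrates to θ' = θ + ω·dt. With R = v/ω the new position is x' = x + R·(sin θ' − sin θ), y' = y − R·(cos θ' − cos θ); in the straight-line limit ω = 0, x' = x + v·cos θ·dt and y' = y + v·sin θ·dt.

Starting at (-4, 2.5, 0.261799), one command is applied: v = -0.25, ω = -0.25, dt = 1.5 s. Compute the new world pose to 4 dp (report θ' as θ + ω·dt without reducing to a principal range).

(-4.3718, 2.4723, -0.1132)

θ' = 0.2618 + -0.25·1.5 = -0.1132
R = v/ω = -0.25/-0.25 = 1.0000
x' = -4 + 1.0000·(sin -0.1132 − sin 0.2618) = -4.3718
y' = 2.5 − 1.0000·(cos -0.1132 − cos 0.2618) = 2.4723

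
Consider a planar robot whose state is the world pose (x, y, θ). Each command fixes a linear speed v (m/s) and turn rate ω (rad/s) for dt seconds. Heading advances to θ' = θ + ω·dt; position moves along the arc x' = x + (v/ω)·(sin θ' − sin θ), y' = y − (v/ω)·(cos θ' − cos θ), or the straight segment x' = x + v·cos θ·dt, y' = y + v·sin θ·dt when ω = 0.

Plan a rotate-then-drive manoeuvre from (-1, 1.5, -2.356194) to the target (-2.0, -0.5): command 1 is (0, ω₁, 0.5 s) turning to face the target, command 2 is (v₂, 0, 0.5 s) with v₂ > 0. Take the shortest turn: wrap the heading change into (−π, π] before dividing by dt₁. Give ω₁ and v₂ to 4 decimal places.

ω₁ = 0.6435, v₂ = 4.4721

heading to target = atan2(-0.5−1.5, -2−-1) = -2.0344
Δθ = wrap(-2.0344 − -2.3562) = 0.3218; ω₁ = Δθ/dt₁ = 0.6435
distance = √((-2−-1)² + (-0.5−1.5)²) = 2.2361; v₂ = distance/dt₂ = 4.4721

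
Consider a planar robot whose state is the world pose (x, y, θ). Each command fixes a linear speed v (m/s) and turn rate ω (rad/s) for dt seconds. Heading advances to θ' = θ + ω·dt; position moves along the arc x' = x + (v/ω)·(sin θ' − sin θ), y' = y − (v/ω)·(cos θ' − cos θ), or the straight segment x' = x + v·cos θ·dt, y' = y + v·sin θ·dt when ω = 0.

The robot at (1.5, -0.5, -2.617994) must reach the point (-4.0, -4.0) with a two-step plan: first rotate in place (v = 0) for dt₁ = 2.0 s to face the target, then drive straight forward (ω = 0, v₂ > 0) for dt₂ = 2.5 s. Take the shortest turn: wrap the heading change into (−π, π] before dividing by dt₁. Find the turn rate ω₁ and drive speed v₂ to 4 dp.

ω₁ = 0.0216, v₂ = 2.6077

heading to target = atan2(-4−-0.5, -4−1.5) = -2.5749
Δθ = wrap(-2.5749 − -2.6180) = 0.0431; ω₁ = Δθ/dt₁ = 0.0216
distance = √((-4−1.5)² + (-4−-0.5)²) = 6.5192; v₂ = distance/dt₂ = 2.6077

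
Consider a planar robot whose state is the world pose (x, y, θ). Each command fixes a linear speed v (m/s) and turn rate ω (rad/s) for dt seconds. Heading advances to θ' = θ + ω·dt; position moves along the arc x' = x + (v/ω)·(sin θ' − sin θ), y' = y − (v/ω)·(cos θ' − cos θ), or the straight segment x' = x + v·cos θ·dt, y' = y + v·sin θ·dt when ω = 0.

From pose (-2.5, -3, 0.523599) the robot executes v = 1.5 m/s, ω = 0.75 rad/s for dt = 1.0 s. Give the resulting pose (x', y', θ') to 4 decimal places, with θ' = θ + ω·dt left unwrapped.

θ' = 0.5236 + 0.75·1.0 = 1.2736
R = v/ω = 1.5/0.75 = 2.0000
x' = -2.5 + 2.0000·(sin 1.2736 − sin 0.5236) = -1.5877
y' = -3 − 2.0000·(cos 1.2736 − cos 0.5236) = -1.8536

(-1.5877, -1.8536, 1.2736)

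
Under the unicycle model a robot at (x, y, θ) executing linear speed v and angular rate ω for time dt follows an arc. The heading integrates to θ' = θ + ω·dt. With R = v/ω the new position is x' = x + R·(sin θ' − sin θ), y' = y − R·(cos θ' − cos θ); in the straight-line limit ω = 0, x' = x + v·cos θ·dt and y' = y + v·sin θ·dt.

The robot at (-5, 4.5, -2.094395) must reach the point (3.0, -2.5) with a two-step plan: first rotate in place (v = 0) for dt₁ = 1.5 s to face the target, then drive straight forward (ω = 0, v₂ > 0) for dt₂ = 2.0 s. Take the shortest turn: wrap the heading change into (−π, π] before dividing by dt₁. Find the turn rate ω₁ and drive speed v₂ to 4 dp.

ω₁ = 0.9170, v₂ = 5.3151

heading to target = atan2(-2.5−4.5, 3−-5) = -0.7188
Δθ = wrap(-0.7188 − -2.0944) = 1.3756; ω₁ = Δθ/dt₁ = 0.9170
distance = √((3−-5)² + (-2.5−4.5)²) = 10.6301; v₂ = distance/dt₂ = 5.3151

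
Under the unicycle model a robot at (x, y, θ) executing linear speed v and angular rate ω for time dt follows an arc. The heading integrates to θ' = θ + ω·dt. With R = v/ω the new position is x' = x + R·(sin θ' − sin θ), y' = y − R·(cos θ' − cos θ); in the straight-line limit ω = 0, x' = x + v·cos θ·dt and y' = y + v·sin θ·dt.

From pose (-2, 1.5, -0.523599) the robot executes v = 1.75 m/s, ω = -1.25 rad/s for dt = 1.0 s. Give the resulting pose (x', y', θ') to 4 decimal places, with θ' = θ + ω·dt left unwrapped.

θ' = -0.5236 + -1.25·1.0 = -1.7736
R = v/ω = 1.75/-1.25 = -1.4000
x' = -2 + -1.4000·(sin -1.7736 − sin -0.5236) = -1.3287
y' = 1.5 − -1.4000·(cos -1.7736 − cos -0.5236) = 0.0056

(-1.3287, 0.0056, -1.7736)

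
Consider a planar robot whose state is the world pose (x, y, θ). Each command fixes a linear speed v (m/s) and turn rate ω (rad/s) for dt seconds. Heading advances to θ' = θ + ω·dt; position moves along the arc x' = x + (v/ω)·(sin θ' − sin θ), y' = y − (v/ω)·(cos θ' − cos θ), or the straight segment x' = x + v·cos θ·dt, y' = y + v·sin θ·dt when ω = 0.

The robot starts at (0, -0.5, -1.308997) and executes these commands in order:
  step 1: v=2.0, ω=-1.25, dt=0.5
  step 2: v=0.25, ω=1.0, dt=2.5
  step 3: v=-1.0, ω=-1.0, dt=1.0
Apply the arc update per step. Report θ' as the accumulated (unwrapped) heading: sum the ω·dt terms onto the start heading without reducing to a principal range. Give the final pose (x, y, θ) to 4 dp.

(-0.6389, -1.8456, -0.4340)

step 1: θ'=-1.9340 (R=-1.6000) → pose (-0.0499, -1.4825, -1.9340)
step 2: θ'=0.5660 (R=0.2500) → pose (0.3179, -1.7824, 0.5660)
step 3: θ'=-0.4340 (R=1.0000) → pose (-0.6389, -1.8456, -0.4340)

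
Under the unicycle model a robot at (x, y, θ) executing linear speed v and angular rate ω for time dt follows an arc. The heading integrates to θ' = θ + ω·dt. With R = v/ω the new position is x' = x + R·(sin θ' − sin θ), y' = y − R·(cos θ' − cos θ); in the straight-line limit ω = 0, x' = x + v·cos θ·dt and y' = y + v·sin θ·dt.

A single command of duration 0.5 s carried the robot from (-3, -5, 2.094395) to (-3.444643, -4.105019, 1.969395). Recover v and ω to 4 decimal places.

Δθ = 1.969395 − 2.094395 = -0.125000
ω = Δθ/dt = -0.125000/0.5 = -0.2500
R = −Δy/(cos θ' − cos θ) = -8.0000
v = R·ω = -8.0000·-0.2500 = 2.0000

v = 2.0000, ω = -0.2500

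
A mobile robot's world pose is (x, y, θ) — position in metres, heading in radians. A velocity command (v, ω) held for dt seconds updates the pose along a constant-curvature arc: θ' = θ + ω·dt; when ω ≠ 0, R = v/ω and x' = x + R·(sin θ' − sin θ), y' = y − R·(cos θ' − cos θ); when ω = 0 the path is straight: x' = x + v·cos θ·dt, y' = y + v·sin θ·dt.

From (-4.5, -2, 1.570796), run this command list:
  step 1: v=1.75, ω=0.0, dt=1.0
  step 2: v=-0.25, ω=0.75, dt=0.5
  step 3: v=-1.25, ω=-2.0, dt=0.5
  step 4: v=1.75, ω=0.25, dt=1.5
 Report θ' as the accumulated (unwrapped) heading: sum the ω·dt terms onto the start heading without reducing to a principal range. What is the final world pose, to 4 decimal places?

step 1: θ'=1.5708 (straight) → pose (-4.5000, -0.2500, 1.5708)
step 2: θ'=1.9458 (R=-0.3333) → pose (-4.4768, -0.3721, 1.9458)
step 3: θ'=0.9458 (R=0.6250) → pose (-4.5516, -0.9667, 0.9458)
step 4: θ'=1.3208 (R=7.0000) → pose (-3.4459, 1.3972, 1.3208)

(-3.4459, 1.3972, 1.3208)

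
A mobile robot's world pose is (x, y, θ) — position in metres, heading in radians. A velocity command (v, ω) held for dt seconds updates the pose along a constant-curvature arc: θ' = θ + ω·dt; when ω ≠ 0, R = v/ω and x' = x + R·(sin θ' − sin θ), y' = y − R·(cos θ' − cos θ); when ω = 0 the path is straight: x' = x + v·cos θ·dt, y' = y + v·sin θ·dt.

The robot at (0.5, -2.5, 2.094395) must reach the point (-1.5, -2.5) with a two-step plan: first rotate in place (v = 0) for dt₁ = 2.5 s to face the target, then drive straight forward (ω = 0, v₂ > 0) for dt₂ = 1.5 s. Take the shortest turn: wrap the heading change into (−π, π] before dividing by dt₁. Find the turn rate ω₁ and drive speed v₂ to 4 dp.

heading to target = atan2(-2.5−-2.5, -1.5−0.5) = 3.1416
Δθ = wrap(3.1416 − 2.0944) = 1.0472; ω₁ = Δθ/dt₁ = 0.4189
distance = √((-1.5−0.5)² + (-2.5−-2.5)²) = 2.0000; v₂ = distance/dt₂ = 1.3333

ω₁ = 0.4189, v₂ = 1.3333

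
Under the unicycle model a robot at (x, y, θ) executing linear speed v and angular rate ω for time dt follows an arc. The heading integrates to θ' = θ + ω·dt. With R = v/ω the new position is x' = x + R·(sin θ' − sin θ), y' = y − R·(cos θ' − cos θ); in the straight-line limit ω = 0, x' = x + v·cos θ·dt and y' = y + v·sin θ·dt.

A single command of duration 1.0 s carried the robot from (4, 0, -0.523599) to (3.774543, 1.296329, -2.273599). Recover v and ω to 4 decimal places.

v = -1.5000, ω = -1.7500

Δθ = -2.273599 − -0.523599 = -1.750000
ω = Δθ/dt = -1.750000/1.0 = -1.7500
R = −Δy/(cos θ' − cos θ) = 0.8571
v = R·ω = 0.8571·-1.7500 = -1.5000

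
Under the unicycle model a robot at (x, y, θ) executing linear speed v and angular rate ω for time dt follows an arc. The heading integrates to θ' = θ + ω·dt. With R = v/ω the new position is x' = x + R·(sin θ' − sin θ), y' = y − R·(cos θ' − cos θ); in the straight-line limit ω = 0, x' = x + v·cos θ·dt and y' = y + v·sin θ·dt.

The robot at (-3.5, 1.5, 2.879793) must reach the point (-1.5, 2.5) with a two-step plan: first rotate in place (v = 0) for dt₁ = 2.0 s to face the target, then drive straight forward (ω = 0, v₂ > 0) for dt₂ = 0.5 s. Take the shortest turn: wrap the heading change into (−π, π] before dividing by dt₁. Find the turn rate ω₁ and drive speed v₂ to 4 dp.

heading to target = atan2(2.5−1.5, -1.5−-3.5) = 0.4636
Δθ = wrap(0.4636 − 2.8798) = -2.4161; ω₁ = Δθ/dt₁ = -1.2081
distance = √((-1.5−-3.5)² + (2.5−1.5)²) = 2.2361; v₂ = distance/dt₂ = 4.4721

ω₁ = -1.2081, v₂ = 4.4721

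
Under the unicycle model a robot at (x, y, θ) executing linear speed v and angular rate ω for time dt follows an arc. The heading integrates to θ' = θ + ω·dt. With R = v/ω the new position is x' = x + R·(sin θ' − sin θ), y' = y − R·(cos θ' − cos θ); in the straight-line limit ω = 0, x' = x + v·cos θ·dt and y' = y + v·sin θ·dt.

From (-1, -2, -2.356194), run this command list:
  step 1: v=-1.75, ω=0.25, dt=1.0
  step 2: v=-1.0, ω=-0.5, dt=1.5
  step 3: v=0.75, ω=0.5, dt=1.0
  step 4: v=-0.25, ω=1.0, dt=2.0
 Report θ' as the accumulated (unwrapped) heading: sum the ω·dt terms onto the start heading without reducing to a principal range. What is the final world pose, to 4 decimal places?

(0.4998, 0.3096, -0.3562)

step 1: θ'=-2.1062 (R=-7.0000) → pose (0.0707, -0.6215, -2.1062)
step 2: θ'=-2.8562 (R=2.0000) → pose (1.2278, 0.2772, -2.8562)
step 3: θ'=-2.3562 (R=1.5000) → pose (0.5894, -0.1015, -2.3562)
step 4: θ'=-0.3562 (R=-0.2500) → pose (0.4998, 0.3096, -0.3562)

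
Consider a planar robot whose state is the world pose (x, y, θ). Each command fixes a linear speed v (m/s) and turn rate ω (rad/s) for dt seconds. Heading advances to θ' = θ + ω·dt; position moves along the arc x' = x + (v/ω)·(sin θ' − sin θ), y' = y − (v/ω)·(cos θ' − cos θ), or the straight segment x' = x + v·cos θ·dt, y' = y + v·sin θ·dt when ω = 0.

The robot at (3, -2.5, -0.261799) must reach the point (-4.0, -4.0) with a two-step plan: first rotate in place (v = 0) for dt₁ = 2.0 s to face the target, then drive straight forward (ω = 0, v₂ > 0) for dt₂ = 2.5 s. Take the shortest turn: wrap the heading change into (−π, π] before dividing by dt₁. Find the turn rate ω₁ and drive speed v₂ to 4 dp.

heading to target = atan2(-4−-2.5, -4−3) = -2.9305
Δθ = wrap(-2.9305 − -0.2618) = -2.6687; ω₁ = Δθ/dt₁ = -1.3344
distance = √((-4−3)² + (-4−-2.5)²) = 7.1589; v₂ = distance/dt₂ = 2.8636

ω₁ = -1.3344, v₂ = 2.8636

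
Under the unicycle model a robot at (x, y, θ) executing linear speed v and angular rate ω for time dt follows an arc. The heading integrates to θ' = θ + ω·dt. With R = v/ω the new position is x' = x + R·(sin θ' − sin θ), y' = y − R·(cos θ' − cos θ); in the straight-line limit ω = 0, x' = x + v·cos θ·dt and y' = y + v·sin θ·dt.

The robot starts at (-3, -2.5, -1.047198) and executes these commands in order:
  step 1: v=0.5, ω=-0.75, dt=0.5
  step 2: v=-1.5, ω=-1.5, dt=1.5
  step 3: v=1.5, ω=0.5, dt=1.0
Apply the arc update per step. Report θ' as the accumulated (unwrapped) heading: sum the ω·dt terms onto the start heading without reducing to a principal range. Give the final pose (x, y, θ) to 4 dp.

step 1: θ'=-1.4222 (R=-0.6667) → pose (-2.9180, -2.7346, -1.4222)
step 2: θ'=-3.6722 (R=1.0000) → pose (-1.4230, -1.7241, -3.6722)
step 3: θ'=-3.1722 (R=3.0000) → pose (-2.8494, -1.3130, -3.1722)

(-2.8494, -1.3130, -3.1722)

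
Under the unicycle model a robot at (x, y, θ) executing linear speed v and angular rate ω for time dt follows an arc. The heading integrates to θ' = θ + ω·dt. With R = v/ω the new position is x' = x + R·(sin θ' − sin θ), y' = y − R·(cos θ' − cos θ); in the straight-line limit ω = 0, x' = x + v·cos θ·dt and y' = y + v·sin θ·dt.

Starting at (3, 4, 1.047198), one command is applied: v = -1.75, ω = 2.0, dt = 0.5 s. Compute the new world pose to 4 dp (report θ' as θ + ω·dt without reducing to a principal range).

θ' = 1.0472 + 2.0·0.5 = 2.0472
R = v/ω = -1.75/2.0 = -0.8750
x' = 3 + -0.8750·(sin 2.0472 − sin 1.0472) = 2.9802
y' = 4 − -0.8750·(cos 2.0472 − cos 1.0472) = 3.1612

(2.9802, 3.1612, 2.0472)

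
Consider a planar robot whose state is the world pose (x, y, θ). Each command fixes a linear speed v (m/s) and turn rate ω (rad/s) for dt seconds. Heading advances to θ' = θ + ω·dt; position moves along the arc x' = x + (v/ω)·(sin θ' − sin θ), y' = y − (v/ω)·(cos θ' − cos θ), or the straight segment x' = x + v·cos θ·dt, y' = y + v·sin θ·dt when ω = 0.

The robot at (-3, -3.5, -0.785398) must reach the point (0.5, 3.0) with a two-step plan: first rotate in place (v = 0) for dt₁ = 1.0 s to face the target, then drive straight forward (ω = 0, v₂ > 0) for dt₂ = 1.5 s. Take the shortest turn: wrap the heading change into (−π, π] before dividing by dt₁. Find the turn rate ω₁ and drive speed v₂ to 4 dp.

heading to target = atan2(3−-3.5, 0.5−-3) = 1.0769
Δθ = wrap(1.0769 − -0.7854) = 1.8623; ω₁ = Δθ/dt₁ = 1.8623
distance = √((0.5−-3)² + (3−-3.5)²) = 7.3824; v₂ = distance/dt₂ = 4.9216

ω₁ = 1.8623, v₂ = 4.9216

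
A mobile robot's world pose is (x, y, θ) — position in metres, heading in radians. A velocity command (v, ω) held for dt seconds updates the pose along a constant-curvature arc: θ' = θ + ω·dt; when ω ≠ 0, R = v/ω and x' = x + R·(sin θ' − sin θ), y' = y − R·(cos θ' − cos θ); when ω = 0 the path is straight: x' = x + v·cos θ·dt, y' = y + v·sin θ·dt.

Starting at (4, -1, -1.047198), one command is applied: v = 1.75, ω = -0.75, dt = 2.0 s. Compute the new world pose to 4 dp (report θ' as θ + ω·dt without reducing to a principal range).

(3.2860, -4.0998, -2.5472)

θ' = -1.0472 + -0.75·2.0 = -2.5472
R = v/ω = 1.75/-0.75 = -2.3333
x' = 4 + -2.3333·(sin -2.5472 − sin -1.0472) = 3.2860
y' = -1 − -2.3333·(cos -2.5472 − cos -1.0472) = -4.0998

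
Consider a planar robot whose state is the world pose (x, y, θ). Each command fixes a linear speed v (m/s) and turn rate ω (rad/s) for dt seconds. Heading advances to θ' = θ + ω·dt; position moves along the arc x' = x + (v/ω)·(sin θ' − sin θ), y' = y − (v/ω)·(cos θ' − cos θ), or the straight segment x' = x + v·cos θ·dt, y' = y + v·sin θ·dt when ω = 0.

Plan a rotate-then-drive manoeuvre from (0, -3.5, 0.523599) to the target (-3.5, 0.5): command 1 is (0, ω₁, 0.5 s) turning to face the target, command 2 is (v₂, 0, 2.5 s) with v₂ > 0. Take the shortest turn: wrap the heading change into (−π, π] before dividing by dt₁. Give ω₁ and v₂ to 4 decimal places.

ω₁ = 3.5321, v₂ = 2.1260

heading to target = atan2(0.5−-3.5, -3.5−0) = 2.2896
Δθ = wrap(2.2896 − 0.5236) = 1.7660; ω₁ = Δθ/dt₁ = 3.5321
distance = √((-3.5−0)² + (0.5−-3.5)²) = 5.3151; v₂ = distance/dt₂ = 2.1260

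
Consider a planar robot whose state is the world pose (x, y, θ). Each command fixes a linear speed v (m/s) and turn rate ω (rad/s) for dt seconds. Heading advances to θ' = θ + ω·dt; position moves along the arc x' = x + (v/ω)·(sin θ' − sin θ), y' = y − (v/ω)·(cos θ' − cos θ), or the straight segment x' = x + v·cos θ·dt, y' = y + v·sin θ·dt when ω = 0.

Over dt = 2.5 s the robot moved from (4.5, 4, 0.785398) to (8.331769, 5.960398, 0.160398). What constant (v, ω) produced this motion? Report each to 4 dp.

v = 1.7500, ω = -0.2500

Δθ = 0.160398 − 0.785398 = -0.625000
ω = Δθ/dt = -0.625000/2.5 = -0.2500
R = Δx/(sin θ' − sin θ) = -7.0000
v = R·ω = -7.0000·-0.2500 = 1.7500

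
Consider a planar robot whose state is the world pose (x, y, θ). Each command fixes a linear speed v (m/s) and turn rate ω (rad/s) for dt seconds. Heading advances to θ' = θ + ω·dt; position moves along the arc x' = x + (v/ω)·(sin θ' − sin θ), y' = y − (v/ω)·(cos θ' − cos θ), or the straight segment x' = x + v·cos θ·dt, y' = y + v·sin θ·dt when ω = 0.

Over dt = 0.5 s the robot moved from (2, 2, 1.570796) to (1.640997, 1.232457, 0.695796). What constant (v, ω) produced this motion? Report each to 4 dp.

Δθ = 0.695796 − 1.570796 = -0.875000
ω = Δθ/dt = -0.875000/0.5 = -1.7500
R = −Δy/(cos θ' − cos θ) = 1.0000
v = R·ω = 1.0000·-1.7500 = -1.7500

v = -1.7500, ω = -1.7500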